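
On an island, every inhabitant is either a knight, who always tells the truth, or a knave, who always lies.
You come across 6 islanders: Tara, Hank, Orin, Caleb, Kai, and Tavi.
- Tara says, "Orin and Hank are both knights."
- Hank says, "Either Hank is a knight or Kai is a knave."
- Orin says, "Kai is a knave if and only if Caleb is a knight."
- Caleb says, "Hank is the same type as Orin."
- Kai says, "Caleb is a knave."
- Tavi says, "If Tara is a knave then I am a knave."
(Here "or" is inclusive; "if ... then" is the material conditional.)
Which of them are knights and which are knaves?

Knights: Tara, Hank, Orin, Caleb, and Tavi. Knaves: Kai.

Tara is a knight, and the claim "Orin and Hank are both knights" is indeed true.
Hank is a knight, and the claim "either Hank is a knight or Kai is a knave" is indeed true.
Since Orin is a knight, "Kai is a knave if and only if Caleb is a knight" needs to be true, which holds.
Caleb is a knight, so "Hank is the same type as Orin" must be true — and it is.
As a knave, Kai's statement "Caleb is a knave" should be False; it is.
As a knight, Tavi's statement "if Tara is a knave then I am a knave" should be true; it is.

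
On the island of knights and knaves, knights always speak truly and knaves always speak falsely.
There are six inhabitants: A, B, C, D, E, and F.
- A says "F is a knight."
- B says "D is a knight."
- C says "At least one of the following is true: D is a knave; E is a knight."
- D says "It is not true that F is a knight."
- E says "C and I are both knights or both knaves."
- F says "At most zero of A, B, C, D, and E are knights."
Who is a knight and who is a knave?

A is a knave, B is a knight, C is a knight, D is a knight, E is a knight, and F is a knave.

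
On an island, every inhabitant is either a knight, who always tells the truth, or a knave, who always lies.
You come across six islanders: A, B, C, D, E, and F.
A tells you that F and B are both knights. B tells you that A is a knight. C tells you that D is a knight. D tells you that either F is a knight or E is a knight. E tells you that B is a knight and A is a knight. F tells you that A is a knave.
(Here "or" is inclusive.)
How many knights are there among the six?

3

The unique consistent assignment is A=knave, B=knave, C=knight, D=knight, E=knave, F=knight.
That has 3 knights.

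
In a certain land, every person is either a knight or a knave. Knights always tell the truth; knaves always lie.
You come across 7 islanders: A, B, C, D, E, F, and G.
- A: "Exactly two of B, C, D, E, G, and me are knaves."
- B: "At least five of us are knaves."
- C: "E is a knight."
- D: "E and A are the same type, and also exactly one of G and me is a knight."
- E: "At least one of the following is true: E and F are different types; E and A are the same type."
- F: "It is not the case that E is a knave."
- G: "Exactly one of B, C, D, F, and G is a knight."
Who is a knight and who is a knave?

Knights: A, C, D, E, and F. Knaves: B and G.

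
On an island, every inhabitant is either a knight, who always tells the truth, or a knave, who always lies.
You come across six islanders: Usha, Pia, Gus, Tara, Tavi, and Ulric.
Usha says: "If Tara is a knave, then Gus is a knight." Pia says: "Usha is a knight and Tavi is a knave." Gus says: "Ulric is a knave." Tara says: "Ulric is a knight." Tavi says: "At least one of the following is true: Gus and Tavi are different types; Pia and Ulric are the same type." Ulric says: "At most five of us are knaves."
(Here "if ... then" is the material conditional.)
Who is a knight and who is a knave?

Usha is a knight, so "if Tara is a knave, then Gus is a knight" must be true — and it is.
Pia is a knave, and the claim "Usha is a knight and Tavi is a knave" is indeed False.
Since Gus is a knave, "Ulric is a knave" needs to be False, which holds.
Tara is a knight, and the claim "Ulric is a knight" is indeed true.
As a knight, Tavi's statement "at least one of the following is true: Gus and Tavi are different types; Pia and Ulric are the same type" should be true; it is.
As a knight, Ulric's statement "at most five of us are knaves" should be true; it is.

Usha is a knight, Pia is a knave, Gus is a knave, Tara is a knight, Tavi is a knight, and Ulric is a knight.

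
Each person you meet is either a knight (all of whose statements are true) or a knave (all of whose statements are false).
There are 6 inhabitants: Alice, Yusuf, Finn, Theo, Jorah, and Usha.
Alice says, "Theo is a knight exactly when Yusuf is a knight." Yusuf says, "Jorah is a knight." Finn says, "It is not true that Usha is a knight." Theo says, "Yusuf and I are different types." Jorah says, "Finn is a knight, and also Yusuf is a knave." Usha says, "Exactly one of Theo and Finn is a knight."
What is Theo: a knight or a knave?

Theo is a knight.

Consistent assignments: {Alice=knave, Yusuf=knave, Finn=knave, Theo=knight, Jorah=knave, Usha=knight}
In every consistent assignment, Theo is a knight.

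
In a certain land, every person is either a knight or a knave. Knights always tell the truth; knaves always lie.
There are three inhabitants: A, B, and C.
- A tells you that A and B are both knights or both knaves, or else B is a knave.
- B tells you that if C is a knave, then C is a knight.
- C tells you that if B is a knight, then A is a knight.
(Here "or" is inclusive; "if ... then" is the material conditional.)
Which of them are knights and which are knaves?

A is a knight, B is a knight, and C is a knight.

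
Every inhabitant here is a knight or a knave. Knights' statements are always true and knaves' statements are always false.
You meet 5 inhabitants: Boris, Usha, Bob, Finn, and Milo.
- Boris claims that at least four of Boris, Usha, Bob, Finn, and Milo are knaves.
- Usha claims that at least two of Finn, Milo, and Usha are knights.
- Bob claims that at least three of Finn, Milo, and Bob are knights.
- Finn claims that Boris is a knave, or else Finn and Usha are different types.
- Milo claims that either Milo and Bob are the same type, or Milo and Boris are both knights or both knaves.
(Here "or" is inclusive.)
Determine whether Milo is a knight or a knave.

Milo is a knight.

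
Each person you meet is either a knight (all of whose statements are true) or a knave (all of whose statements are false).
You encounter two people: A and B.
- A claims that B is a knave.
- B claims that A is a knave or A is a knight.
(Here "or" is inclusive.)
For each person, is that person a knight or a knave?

A is a knave and B is a knight.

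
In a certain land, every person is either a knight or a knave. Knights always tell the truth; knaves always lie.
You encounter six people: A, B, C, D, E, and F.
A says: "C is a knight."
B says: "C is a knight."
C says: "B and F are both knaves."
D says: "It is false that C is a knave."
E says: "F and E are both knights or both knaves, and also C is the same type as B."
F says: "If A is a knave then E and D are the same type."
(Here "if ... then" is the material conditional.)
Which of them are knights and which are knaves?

A (knave): "C is a knight" — false. ✓
B is a knave, so "C is a knight" must be false — and it is.
As a knave, C's statement "B and F are both knaves" should be false; it is.
Since D is a knave, "it is false that C is a knave" needs to be false, which holds.
E (knave): "F and E are both knights or both knaves, and also C is the same type as B" — false. ✓
F is a knight, and the claim "if A is a knave then E and D are the same type" is indeed True.

A is a knave, B is a knave, C is a knave, D is a knave, E is a knave, and F is a knight.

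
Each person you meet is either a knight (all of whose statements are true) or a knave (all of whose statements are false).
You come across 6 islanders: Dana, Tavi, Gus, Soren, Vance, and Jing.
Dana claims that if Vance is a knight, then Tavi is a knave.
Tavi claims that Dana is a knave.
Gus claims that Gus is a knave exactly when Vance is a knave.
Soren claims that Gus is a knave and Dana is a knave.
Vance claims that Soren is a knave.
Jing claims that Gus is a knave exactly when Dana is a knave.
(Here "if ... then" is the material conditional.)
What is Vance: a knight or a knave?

Vance is a knight.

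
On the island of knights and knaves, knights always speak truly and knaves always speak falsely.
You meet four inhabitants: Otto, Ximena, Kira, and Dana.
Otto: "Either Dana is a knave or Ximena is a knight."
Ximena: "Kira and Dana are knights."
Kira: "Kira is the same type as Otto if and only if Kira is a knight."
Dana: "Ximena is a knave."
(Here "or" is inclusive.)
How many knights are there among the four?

1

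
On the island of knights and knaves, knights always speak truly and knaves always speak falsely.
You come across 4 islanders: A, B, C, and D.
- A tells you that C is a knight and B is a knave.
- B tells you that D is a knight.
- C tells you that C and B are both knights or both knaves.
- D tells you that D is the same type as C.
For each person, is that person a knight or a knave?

A is a knave, B is a knight, C is a knight, and D is a knight.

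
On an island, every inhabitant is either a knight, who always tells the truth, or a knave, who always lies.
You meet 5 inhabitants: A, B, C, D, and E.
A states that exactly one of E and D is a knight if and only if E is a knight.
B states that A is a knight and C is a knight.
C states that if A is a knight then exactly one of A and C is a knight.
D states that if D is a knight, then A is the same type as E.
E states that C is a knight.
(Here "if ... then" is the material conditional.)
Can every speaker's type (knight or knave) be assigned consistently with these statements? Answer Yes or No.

No

Checking all 32 assignments, each has at least one speaker whose statement's truth value contradicts their type.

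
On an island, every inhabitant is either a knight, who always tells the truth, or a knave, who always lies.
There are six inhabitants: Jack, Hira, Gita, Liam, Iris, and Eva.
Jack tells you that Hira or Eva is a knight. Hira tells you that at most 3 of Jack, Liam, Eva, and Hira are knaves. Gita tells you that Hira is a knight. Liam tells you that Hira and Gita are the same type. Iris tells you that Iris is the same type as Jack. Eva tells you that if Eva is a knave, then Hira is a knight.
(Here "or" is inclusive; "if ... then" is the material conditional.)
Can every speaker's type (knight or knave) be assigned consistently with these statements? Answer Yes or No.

Yes

One consistent assignment: Jack=knight, Hira=knight, Gita=knight, Liam=knight, Iris=knight, Eva=knight.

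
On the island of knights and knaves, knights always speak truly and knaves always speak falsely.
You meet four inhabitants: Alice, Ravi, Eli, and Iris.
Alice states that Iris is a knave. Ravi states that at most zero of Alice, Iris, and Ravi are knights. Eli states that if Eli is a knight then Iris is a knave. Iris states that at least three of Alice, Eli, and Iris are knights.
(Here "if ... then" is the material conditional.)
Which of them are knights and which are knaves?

Suppose Alice is a knave. Then Alice's statement "Iris is a knave" would have to be false. Checking the 8 ways to assign the others, none is consistent with every speaker.
(For instance, with Ravi=knave, Eli=knight, Iris=knave, Alice's claim "Iris is a knave" comes out true where it would need to be false.)
So Alice must be a knight, making "Iris is a knave" true. Taking Alice=knight, Ravi=knave, Eli=knight, Iris=knave, each remaining statement checks out:
  Ravi (knave): "at most zero of Alice, Iris, and Ravi are knights" — false. ✓
  Eli (knight): "if Eli is a knight then Iris is a knave" — true. ✓
  Iris (knave): "at least three of Alice, Eli, and Iris are knights" — false. ✓
This is the unique consistent assignment.

Alice is a knight, Ravi is a knave, Eli is a knight, and Iris is a knave.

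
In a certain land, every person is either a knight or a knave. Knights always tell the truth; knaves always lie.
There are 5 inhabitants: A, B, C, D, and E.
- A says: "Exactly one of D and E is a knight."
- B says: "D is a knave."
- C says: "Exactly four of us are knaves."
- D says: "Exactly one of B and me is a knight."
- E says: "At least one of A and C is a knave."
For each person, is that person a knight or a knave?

Since A is a knave, "exactly one of D and E is a knight" needs to be False, which holds.
B is a knave; "D is a knave" is False, as required.
C (knave): "exactly four of us are knaves" — False. ✓
D is a knight, so "exactly one of B and me is a knight" must be true — and it is.
E (knight): "at least one of A and C is a knave" — true. ✓

A is a knave, B is a knave, C is a knave, D is a knight, and E is a knight.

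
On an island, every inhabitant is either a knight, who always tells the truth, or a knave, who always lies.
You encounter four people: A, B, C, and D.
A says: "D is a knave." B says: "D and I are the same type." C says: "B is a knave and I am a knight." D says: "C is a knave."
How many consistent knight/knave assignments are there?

Consistent assignments:
  A=knave, B=knight, C=knave, D=knight
  A=knave, B=knave, C=knave, D=knight

2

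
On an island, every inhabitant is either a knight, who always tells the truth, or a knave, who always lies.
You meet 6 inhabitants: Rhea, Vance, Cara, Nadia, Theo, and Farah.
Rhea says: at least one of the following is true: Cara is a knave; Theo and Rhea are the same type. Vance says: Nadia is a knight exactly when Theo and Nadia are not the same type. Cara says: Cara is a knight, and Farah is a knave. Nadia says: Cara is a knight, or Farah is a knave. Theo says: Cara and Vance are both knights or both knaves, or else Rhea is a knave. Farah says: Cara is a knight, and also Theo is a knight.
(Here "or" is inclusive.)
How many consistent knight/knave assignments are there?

2

Consistent assignments:
  Rhea=knight, Vance=knight, Cara=knave, Nadia=knight, Theo=knave, Farah=knave
  Rhea=knight, Vance=knave, Cara=knave, Nadia=knight, Theo=knight, Farah=knave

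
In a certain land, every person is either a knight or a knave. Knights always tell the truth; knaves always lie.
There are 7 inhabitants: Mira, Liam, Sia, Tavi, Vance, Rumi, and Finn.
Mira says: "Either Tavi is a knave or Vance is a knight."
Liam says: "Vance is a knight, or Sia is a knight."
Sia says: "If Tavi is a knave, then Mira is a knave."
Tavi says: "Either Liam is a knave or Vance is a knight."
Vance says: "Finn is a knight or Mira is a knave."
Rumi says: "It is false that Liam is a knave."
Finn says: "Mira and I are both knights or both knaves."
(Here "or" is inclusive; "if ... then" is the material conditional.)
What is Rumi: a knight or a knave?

Rumi is a knight.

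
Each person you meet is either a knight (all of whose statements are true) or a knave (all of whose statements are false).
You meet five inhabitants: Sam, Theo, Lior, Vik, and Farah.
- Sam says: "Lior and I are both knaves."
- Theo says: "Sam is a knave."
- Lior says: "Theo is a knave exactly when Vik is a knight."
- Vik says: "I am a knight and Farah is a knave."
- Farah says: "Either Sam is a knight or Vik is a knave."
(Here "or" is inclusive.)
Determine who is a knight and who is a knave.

Sam is a knave, Theo is a knight, Lior is a knight, Vik is a knave, and Farah is a knight.

Sam is a knave; "Lior and I are both knaves" is false, as required.
Theo is a knight, so "Sam is a knave" must be true — and it is.
Lior is a knight, so "Theo is a knave exactly when Vik is a knight" must be true — and it is.
Vik is a knave, and the claim "I am a knight and Farah is a knave" is indeed false.
Farah is a knight; "either Sam is a knight or Vik is a knave" is true, as required.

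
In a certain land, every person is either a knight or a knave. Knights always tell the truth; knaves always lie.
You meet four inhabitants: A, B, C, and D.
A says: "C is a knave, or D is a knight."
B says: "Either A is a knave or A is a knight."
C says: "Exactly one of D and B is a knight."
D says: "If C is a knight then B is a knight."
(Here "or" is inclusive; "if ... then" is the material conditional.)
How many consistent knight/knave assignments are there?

1

Consistent assignments:
  A=knight, B=knight, C=knave, D=knight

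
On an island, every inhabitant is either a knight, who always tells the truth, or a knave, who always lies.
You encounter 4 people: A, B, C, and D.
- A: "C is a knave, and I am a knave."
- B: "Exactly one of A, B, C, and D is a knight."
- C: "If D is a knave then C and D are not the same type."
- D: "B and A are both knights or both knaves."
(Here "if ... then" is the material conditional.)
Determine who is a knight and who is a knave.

A is a knave, B is a knave, C is a knight, and D is a knight.

A (knave): "C is a knave, and I am a knave" — false. ✓
As a knave, B's statement "exactly one of A, B, C, and D is a knight" should be false; it is.
As a knight, C's statement "if D is a knave then C and D are not the same type" should be True; it is.
D (knight): "B and A are both knights or both knaves" — True. ✓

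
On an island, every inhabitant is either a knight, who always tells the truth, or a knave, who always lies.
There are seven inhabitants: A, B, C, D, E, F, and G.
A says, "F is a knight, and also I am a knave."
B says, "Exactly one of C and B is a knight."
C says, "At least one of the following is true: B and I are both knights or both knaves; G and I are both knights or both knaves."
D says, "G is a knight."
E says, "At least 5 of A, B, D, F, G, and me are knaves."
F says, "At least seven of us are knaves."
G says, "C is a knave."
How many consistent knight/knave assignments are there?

1

Consistent assignments:
  A=knave, B=knight, C=knave, D=knight, E=knave, F=knave, G=knight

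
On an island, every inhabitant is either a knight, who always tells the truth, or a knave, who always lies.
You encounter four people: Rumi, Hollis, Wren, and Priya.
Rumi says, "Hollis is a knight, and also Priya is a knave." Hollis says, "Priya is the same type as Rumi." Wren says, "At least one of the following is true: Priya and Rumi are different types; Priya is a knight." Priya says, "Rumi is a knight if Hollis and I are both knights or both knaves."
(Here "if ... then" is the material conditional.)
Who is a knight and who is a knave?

Knights: Wren and Priya. Knaves: Rumi and Hollis.

Suppose Rumi is a knight. Then Rumi's statement "Hollis is a knight, and also Priya is a knave" would have to be true. Checking the 8 ways to assign the others, none is consistent with every speaker.
(For instance, with Hollis=knave, Wren=knight, Priya=knight, Rumi's claim "Hollis is a knight, and also Priya is a knave" comes out false where it would need to be true.)
So Rumi must be a knave, making "Hollis is a knight, and also Priya is a knave" false. Taking Rumi=knave, Hollis=knave, Wren=knight, Priya=knight, each remaining statement checks out:
  Hollis (knave): "Priya is the same type as Rumi" — false. ✓
  Wren (knight): "at least one of the following is true: Priya and Rumi are different types; Priya is a knight" — true. ✓
  Priya (knight): "Rumi is a knight if Hollis and I are both knights or both knaves" — true. ✓
This is the unique consistent assignment.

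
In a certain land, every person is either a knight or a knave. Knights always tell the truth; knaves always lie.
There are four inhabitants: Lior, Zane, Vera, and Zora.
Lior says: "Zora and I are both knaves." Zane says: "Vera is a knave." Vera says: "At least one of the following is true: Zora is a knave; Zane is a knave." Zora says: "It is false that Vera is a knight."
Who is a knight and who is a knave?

Knights: Zane and Zora. Knaves: Lior and Vera.

Lior (knave): "Zora and I are both knaves" — False. ✓
As a knight, Zane's statement "Vera is a knave" should be True; it is.
As a knave, Vera's statement "at least one of the following is true: Zora is a knave; Zane is a knave" should be False; it is.
Zora is a knight; "it is false that Vera is a knight" is True, as required.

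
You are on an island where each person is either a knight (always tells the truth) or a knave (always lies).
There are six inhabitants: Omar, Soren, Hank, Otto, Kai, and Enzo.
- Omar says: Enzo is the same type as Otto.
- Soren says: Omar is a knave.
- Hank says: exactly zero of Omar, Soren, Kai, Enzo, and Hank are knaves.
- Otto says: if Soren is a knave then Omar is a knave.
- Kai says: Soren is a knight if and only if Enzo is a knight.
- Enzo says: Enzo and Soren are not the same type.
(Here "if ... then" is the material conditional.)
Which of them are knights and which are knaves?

Omar is a knight, Soren is a knave, Hank is a knave, Otto is a knave, Kai is a knight, and Enzo is a knave.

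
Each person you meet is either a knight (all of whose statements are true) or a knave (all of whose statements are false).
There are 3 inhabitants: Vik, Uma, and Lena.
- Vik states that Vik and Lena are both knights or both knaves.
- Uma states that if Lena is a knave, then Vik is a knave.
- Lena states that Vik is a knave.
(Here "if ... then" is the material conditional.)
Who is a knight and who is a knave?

Vik is a knave, Uma is a knight, and Lena is a knight.

Vik is a knave, and the claim "Vik and Lena are both knights or both knaves" is indeed False.
Uma is a knight; "if Lena is a knave, then Vik is a knave" is true, as required.
Since Lena is a knight, "Vik is a knave" needs to be true, which holds.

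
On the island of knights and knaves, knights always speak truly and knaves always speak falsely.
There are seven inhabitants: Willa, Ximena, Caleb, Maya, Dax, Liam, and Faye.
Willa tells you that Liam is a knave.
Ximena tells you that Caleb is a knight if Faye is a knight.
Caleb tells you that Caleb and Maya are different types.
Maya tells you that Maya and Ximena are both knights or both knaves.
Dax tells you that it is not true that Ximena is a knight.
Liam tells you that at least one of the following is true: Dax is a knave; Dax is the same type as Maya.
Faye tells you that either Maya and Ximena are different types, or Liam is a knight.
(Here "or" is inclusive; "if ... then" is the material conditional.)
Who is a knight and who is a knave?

Knights: Ximena, Caleb, Liam, and Faye. Knaves: Willa, Maya, and Dax.

Willa is a knave; "Liam is a knave" is false, as required.
As a knight, Ximena's statement "Caleb is a knight if Faye is a knight" should be True; it is.
Caleb is a knight; "Caleb and Maya are different types" is True, as required.
Maya is a knave, so "Maya and Ximena are both knights or both knaves" must be false — and it is.
Dax is a knave, so "it is not true that Ximena is a knight" must be false — and it is.
Since Liam is a knight, "at least one of the following is true: Dax is a knave; Dax is the same type as Maya" needs to be True, which holds.
Since Faye is a knight, "either Maya and Ximena are different types, or Liam is a knight" needs to be True, which holds.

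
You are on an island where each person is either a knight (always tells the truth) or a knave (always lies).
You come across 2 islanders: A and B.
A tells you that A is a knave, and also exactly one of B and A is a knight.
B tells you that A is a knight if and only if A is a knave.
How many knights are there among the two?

0

The unique consistent assignment is A=knave, B=knave.
That has 0 knights.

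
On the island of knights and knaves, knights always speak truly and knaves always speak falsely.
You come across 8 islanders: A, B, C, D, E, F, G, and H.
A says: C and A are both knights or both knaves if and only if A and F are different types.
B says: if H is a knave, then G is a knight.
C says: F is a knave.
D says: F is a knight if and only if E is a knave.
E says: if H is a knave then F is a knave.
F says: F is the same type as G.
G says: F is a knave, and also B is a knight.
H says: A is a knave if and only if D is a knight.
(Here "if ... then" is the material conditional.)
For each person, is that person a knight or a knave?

A is a knight, B is a knight, C is a knight, D is a knight, E is a knight, F is a knave, G is a knight, and H is a knave.

A is a knight; "C and A are both knights or both knaves if and only if A and F are different types" is True, as required.
B is a knight; "if H is a knave, then G is a knight" is True, as required.
C (knight): "F is a knave" — True. ✓
D is a knight, so "F is a knight if and only if E is a knave" must be True — and it is.
E is a knight, so "if H is a knave then F is a knave" must be True — and it is.
As a knave, F's statement "F is the same type as G" should be False; it is.
G is a knight, and the claim "F is a knave, and also B is a knight" is indeed True.
H (knave): "A is a knave if and only if D is a knight" — False. ✓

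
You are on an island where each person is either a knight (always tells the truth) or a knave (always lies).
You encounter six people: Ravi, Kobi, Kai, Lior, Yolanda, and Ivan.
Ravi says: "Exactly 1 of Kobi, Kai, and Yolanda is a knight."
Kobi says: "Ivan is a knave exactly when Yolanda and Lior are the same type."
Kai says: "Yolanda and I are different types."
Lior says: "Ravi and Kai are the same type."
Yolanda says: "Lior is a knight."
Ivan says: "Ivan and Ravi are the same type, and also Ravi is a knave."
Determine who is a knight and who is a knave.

Ravi is a knight, Kobi is a knight, Kai is a knave, Lior is a knave, Yolanda is a knave, and Ivan is a knave.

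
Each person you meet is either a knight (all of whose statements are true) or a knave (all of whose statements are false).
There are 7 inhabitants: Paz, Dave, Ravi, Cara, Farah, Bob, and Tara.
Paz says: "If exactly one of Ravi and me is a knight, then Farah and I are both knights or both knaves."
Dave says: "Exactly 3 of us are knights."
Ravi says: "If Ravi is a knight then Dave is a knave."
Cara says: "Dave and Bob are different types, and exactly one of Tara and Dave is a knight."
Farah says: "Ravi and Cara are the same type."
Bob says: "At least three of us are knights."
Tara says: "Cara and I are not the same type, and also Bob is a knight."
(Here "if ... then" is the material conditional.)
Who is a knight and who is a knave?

Paz is a knight, Dave is a knave, Ravi is a knight, Cara is a knave, Farah is a knave, Bob is a knave, and Tara is a knave.

Paz is a knight, and the claim "if exactly one of Ravi and me is a knight, then Farah and I are both knights or both knaves" is indeed True.
Dave is a knave, and the claim "exactly 3 of us are knights" is indeed false.
Ravi is a knight, so "if Ravi is a knight then Dave is a knave" must be True — and it is.
As a knave, Cara's statement "Dave and Bob are different types, and exactly one of Tara and Dave is a knight" should be false; it is.
Farah is a knave; "Ravi and Cara are the same type" is false, as required.
As a knave, Bob's statement "at least three of us are knights" should be false; it is.
Tara is a knave, and the claim "Cara and I are not the same type, and also Bob is a knight" is indeed false.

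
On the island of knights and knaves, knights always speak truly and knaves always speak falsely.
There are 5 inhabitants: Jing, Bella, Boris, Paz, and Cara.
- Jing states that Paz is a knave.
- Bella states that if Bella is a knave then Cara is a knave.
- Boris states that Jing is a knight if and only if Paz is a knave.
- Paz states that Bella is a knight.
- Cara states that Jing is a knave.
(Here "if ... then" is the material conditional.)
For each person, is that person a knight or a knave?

Suppose Jing is a knight. Then Jing's statement "Paz is a knave" would have to be true. Checking the 16 ways to assign the others, none is consistent with every speaker.
(For instance, with Bella=knight, Boris=knight, Paz=knight, Cara=knight, Jing's claim "Paz is a knave" comes out false where it would need to be true.)
So Jing must be a knave, making "Paz is a knave" false. Taking Jing=knave, Bella=knight, Boris=knight, Paz=knight, Cara=knight, each remaining statement checks out:
  Bella (knight): "if Bella is a knave then Cara is a knave" — true. ✓
  Boris (knight): "Jing is a knight if and only if Paz is a knave" — true. ✓
  Paz (knight): "Bella is a knight" — true. ✓
  Cara (knight): "Jing is a knave" — true. ✓
This is the unique consistent assignment.

Jing is a knave, Bella is a knight, Boris is a knight, Paz is a knight, and Cara is a knight.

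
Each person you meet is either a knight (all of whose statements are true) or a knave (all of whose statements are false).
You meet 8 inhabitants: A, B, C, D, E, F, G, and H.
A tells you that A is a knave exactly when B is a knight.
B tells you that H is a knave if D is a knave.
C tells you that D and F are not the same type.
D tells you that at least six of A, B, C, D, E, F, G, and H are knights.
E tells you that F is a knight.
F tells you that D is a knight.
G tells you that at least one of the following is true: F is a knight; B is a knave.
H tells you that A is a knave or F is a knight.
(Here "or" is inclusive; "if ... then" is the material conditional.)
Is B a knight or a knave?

B is a knave.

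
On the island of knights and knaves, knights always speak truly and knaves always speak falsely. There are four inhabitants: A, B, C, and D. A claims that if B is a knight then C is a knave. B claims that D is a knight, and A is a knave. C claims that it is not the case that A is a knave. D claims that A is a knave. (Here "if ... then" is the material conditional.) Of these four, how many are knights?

The unique consistent assignment is A=knight, B=knave, C=knight, D=knave.
That has 2 knights.

2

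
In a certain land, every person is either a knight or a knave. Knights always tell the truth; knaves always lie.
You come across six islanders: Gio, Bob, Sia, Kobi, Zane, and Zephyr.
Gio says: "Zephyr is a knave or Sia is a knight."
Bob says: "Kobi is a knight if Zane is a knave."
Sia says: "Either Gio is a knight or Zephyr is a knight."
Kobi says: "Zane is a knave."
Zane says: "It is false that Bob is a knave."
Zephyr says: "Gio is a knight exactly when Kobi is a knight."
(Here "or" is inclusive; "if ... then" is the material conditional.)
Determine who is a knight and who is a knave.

Gio (knight): "Zephyr is a knave or Sia is a knight" — True. ✓
Bob (knight): "Kobi is a knight if Zane is a knave" — True. ✓
Sia is a knight, and the claim "either Gio is a knight or Zephyr is a knight" is indeed True.
Kobi is a knave; "Zane is a knave" is false, as required.
As a knight, Zane's statement "it is false that Bob is a knave" should be True; it is.
Since Zephyr is a knave, "Gio is a knight exactly when Kobi is a knight" needs to be false, which holds.

Knights: Gio, Bob, Sia, and Zane. Knaves: Kobi and Zephyr.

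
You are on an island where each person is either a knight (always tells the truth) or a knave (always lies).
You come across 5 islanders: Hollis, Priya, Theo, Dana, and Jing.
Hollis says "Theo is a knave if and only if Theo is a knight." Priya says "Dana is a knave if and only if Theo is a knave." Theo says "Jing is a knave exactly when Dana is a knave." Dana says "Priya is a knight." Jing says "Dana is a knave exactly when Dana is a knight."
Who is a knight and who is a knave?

Hollis is a knave, Priya is a knave, Theo is a knight, Dana is a knave, and Jing is a knave.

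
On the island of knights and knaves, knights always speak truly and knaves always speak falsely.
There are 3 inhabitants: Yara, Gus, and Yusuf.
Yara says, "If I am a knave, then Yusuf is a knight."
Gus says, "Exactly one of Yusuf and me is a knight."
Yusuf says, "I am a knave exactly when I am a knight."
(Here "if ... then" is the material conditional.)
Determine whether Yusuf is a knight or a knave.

Yusuf is a knave.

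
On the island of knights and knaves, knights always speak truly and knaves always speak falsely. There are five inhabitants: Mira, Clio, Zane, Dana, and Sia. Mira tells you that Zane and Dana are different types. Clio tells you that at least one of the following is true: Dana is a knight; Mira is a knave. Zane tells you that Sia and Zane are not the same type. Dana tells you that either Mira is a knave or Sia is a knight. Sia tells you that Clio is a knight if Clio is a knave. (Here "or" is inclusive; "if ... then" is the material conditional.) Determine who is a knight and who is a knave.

Since Mira is a knight, "Zane and Dana are different types" needs to be true, which holds.
Since Clio is a knave, "at least one of the following is true: Dana is a knight; Mira is a knave" needs to be false, which holds.
Zane is a knight; "Sia and Zane are not the same type" is true, as required.
Dana (knave): "either Mira is a knave or Sia is a knight" — false. ✓
Sia is a knave, and the claim "Clio is a knight if Clio is a knave" is indeed false.

Mira is a knight, Clio is a knave, Zane is a knight, Dana is a knave, and Sia is a knave.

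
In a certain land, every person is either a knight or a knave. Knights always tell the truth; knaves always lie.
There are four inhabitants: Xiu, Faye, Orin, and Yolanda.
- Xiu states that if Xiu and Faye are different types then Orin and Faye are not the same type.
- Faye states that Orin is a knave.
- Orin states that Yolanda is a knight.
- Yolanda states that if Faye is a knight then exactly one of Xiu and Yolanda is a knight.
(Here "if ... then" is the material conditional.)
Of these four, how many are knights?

The unique consistent assignment is Xiu=knight, Faye=knave, Orin=knight, Yolanda=knight.
That has 3 knights.

3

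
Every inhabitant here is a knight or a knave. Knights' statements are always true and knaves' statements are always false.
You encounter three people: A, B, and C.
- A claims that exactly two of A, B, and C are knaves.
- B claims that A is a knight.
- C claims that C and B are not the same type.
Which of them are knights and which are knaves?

Suppose A is a knight. Then A's statement "exactly two of A, B, and C are knaves" would have to be true. Checking the 4 ways to assign the others, none is consistent with every speaker.
(For instance, with B=knave, C=knave, B's claim "A is a knight" comes out true where it would need to be false.)
So A must be a knave, making "exactly two of A, B, and C are knaves" false. Taking A=knave, B=knave, C=knave, each remaining statement checks out:
  B (knave): "A is a knight" — false. ✓
  C (knave): "C and B are not the same type" — false. ✓
This is the unique consistent assignment.

Knights: none. Knaves: A, B, and C.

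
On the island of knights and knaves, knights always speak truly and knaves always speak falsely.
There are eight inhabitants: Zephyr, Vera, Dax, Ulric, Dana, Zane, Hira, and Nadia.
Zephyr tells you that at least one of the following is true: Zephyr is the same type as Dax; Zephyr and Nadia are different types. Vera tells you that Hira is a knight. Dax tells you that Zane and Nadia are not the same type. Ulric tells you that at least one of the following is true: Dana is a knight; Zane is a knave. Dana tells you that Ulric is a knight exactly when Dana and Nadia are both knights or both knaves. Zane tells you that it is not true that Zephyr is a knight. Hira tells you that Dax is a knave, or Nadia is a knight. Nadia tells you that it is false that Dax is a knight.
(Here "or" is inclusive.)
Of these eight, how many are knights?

2

The unique consistent assignment is Zephyr=knave, Vera=knave, Dax=knight, Ulric=knave, Dana=knave, Zane=knight, Hira=knave, Nadia=knave.
That has 2 knights.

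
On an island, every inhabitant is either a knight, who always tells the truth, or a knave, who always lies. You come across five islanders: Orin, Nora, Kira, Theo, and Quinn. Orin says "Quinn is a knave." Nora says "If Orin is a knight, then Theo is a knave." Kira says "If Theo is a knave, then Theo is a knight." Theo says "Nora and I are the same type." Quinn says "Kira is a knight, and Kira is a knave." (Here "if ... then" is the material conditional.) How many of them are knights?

The unique consistent assignment is Orin=knight, Nora=knight, Kira=knave, Theo=knave, Quinn=knave.
That has 2 knights.

2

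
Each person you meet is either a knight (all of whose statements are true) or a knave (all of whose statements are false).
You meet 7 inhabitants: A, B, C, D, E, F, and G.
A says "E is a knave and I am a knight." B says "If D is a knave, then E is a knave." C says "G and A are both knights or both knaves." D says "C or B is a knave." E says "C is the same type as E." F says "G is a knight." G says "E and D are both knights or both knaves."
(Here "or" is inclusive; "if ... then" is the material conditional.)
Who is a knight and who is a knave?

Knights: A, B, C, F, and G. Knaves: D and E.

A is a knight, so "E is a knave and I am a knight" must be true — and it is.
B is a knight, and the claim "if D is a knave, then E is a knave" is indeed true.
As a knight, C's statement "G and A are both knights or both knaves" should be true; it is.
D (knave): "C or B is a knave" — False. ✓
Since E is a knave, "C is the same type as E" needs to be False, which holds.
F (knight): "G is a knight" — true. ✓
G (knight): "E and D are both knights or both knaves" — true. ✓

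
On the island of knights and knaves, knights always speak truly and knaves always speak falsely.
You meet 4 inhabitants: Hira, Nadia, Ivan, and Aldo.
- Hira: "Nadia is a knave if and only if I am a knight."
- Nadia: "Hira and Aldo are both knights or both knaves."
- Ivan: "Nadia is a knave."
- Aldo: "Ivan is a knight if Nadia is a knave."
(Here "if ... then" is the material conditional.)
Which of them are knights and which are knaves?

Hira is a knave, and the claim "Nadia is a knave if and only if I am a knight" is indeed false.
Nadia (knave): "Hira and Aldo are both knights or both knaves" — false. ✓
Ivan is a knight; "Nadia is a knave" is True, as required.
Aldo is a knight, and the claim "Ivan is a knight if Nadia is a knave" is indeed True.

Knights: Ivan and Aldo. Knaves: Hira and Nadia.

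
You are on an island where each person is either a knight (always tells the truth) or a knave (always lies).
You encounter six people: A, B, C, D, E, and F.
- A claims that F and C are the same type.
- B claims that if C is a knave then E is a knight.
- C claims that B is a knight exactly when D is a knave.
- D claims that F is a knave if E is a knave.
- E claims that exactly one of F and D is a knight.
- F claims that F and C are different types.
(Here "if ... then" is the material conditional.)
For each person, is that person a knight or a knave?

Knights: A, B, D, and E. Knaves: C and F.

A is a knight, so "F and C are the same type" must be true — and it is.
B is a knight, so "if C is a knave then E is a knight" must be true — and it is.
As a knave, C's statement "B is a knight exactly when D is a knave" should be false; it is.
D (knight): "F is a knave if E is a knave" — true. ✓
As a knight, E's statement "exactly one of F and D is a knight" should be true; it is.
F is a knave, and the claim "F and C are different types" is indeed false.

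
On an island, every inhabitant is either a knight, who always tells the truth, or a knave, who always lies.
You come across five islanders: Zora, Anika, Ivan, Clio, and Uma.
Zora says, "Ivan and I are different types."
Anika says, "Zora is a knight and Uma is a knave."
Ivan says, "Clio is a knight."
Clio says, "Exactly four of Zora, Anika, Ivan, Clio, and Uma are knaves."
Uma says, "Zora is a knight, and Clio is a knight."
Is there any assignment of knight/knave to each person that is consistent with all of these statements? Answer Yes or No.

Yes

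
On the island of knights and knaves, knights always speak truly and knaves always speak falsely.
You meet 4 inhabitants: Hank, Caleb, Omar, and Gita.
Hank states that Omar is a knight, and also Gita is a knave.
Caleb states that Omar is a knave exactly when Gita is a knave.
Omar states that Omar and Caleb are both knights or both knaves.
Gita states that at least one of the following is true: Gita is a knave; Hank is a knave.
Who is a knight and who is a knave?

Hank (knave): "Omar is a knight, and also Gita is a knave" — False. ✓
Caleb is a knight; "Omar is a knave exactly when Gita is a knave" is true, as required.
Omar is a knight; "Omar and Caleb are both knights or both knaves" is true, as required.
As a knight, Gita's statement "at least one of the following is true: Gita is a knave; Hank is a knave" should be true; it is.

Hank is a knave, Caleb is a knight, Omar is a knight, and Gita is a knight.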